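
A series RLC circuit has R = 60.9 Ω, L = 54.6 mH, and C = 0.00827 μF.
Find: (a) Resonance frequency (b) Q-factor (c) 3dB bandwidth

Step 1 — Resonance condition Im(Z)=0 gives ω₀ = 1/√(LC).
Step 2 — ω₀ = 1/√(0.0546·8.27e-09) = 4.706e+04 rad/s.
Step 3 — f₀ = ω₀/(2π) = 7490 Hz.
Step 4 — Series Q: Q = ω₀L/R = 4.706e+04·0.0546/60.9 = 42.19.
Step 5 — 3dB bandwidth: Δω = ω₀/Q = 1115 rad/s; BW = Δω/(2π) = 177.5 Hz.

(a) f₀ = 7490 Hz  (b) Q = 42.19  (c) BW = 177.5 Hz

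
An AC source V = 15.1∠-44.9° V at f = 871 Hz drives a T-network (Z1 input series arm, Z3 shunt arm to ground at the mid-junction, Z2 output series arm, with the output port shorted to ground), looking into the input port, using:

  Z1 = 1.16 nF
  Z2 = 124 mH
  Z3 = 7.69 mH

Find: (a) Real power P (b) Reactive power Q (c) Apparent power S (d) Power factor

Step 1 — Angular frequency: ω = 2π·f = 2π·871 = 5473 rad/s.
Step 2 — Component impedances:
  Z1: Z = 1/(jωC) = -j/(ω·C) = 0 - j1.575e+05 Ω
  Z2: Z = jωL = j·5473·0.124 = 0 + j678.6 Ω
  Z3: Z = jωL = j·5473·0.00769 = 0 + j42.08 Ω
Step 3 — With the output port shorted to ground, the output series arm Z2 runs from the junction to ground; the shunt arm Z3 also runs from the junction to ground. They appear in parallel: Z3 || Z2 = 0 + j39.63 Ω.
Step 4 — Series with input arm Z1: Z_in = Z1 + (Z3 || Z2) = 0 - j1.575e+05 Ω = 1.575e+05∠-90.0° Ω.
Step 5 — Source phasor: V = 15.1∠-44.9° V = 10.7 - j10.66 V.
Step 6 — Current: I = V / Z = 6.768e-05 + j6.792e-05 A = 9.588e-05∠45.1° A.
Step 7 — Complex power: S = V·I* = 0 - j0.001448 VA.
Step 8 — Real power: P = Re(S) = 0 W.
Step 9 — Reactive power: Q = Im(S) = -0.001448 VAR.
Step 10 — Apparent power: |S| = 0.001448 VA.
Step 11 — Power factor: PF = P/|S| = 0 (leading).

(a) P = 0 W  (b) Q = -0.001448 VAR  (c) S = 0.001448 VA  (d) PF = 0 (leading)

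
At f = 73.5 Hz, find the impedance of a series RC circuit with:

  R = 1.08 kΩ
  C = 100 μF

Step 1 — Angular frequency: ω = 2π·f = 2π·73.5 = 461.8 rad/s.
Step 2 — Component impedances:
  R: Z = R = 1080 Ω
  C: Z = 1/(jωC) = -j/(ω·C) = 0 - j21.65 Ω
Step 3 — Series combination: Z_total = R + C = 1080 - j21.65 Ω = 1080∠-1.1° Ω.

Z = 1080 - j21.65 Ω = 1080∠-1.1° Ω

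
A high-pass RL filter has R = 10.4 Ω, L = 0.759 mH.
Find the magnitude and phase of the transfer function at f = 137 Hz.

Step 1 — Angular frequency: ω = 2π·137 = 860.8 rad/s.
Step 2 — Transfer function: H(jω) = jωL/(R + jωL).
Step 3 — Numerator jωL = j·0.6533; denominator R + jωL = 10.4 + j0.6533.
Step 4 — H = 0.003931 + j0.06257.
Step 5 — Magnitude: |H| = 0.0627 (-24.1 dB); phase: φ = 86.4°.

|H| = 0.0627 (-24.1 dB), φ = 86.4°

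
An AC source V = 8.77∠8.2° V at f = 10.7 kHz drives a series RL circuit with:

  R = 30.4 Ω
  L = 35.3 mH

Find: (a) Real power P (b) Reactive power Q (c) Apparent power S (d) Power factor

Step 1 — Angular frequency: ω = 2π·f = 2π·1.07e+04 = 6.723e+04 rad/s.
Step 2 — Component impedances:
  R: Z = R = 30.4 Ω
  L: Z = jωL = j·6.723e+04·0.0353 = 0 + j2373 Ω
Step 3 — Series combination: Z_total = R + L = 30.4 + j2373 Ω = 2373∠89.3° Ω.
Step 4 — Source phasor: V = 8.77∠8.2° V = 8.68 + j1.251 V.
Step 5 — Current: I = V / Z = 0.0005738 - j0.00365 A = 0.003695∠-81.1° A.
Step 6 — Complex power: S = V·I* = 0.0004151 + j0.0324 VA.
Step 7 — Real power: P = Re(S) = 0.0004151 W.
Step 8 — Reactive power: Q = Im(S) = 0.0324 VAR.
Step 9 — Apparent power: |S| = 0.03241 VA.
Step 10 — Power factor: PF = P/|S| = 0.01281 (lagging).

(a) P = 0.0004151 W  (b) Q = 0.0324 VAR  (c) S = 0.03241 VA  (d) PF = 0.01281 (lagging)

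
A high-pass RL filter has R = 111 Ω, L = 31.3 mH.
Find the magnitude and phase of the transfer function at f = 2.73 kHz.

Step 1 — Angular frequency: ω = 2π·2730 = 1.715e+04 rad/s.
Step 2 — Transfer function: H(jω) = jωL/(R + jωL).
Step 3 — Numerator jωL = j·536.9; denominator R + jωL = 111 + j536.9.
Step 4 — H = 0.959 + j0.1983.
Step 5 — Magnitude: |H| = 0.9793 (-0.2 dB); phase: φ = 11.7°.

|H| = 0.9793 (-0.2 dB), φ = 11.7°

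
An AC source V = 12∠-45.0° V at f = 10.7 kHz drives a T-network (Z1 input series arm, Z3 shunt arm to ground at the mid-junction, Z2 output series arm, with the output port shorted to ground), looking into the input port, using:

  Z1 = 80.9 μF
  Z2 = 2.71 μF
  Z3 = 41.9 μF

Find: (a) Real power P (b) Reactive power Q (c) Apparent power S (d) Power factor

Step 1 — Angular frequency: ω = 2π·f = 2π·1.07e+04 = 6.723e+04 rad/s.
Step 2 — Component impedances:
  Z1: Z = 1/(jωC) = -j/(ω·C) = 0 - j0.1839 Ω
  Z2: Z = 1/(jωC) = -j/(ω·C) = 0 - j5.489 Ω
  Z3: Z = 1/(jωC) = -j/(ω·C) = 0 - j0.355 Ω
Step 3 — With the output port shorted to ground, the output series arm Z2 runs from the junction to ground; the shunt arm Z3 also runs from the junction to ground. They appear in parallel: Z3 || Z2 = 0 - j0.3334 Ω.
Step 4 — Series with input arm Z1: Z_in = Z1 + (Z3 || Z2) = 0 - j0.5173 Ω = 0.5173∠-90.0° Ω.
Step 5 — Source phasor: V = 12∠-45.0° V = 8.485 - j8.485 V.
Step 6 — Current: I = V / Z = 16.4 + j16.4 A = 23.2∠45.0° A.
Step 7 — Complex power: S = V·I* = 0 - j278.4 VA.
Step 8 — Real power: P = Re(S) = 0 W.
Step 9 — Reactive power: Q = Im(S) = -278.4 VAR.
Step 10 — Apparent power: |S| = 278.4 VA.
Step 11 — Power factor: PF = P/|S| = 0 (leading).

(a) P = 0 W  (b) Q = -278.4 VAR  (c) S = 278.4 VA  (d) PF = 0 (leading)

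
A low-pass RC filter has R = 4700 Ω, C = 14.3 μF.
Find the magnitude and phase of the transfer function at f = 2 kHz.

Step 1 — Angular frequency: ω = 2π·2000 = 1.257e+04 rad/s.
Step 2 — Transfer function: H(jω) = 1/(1 + jωRC).
Step 3 — Denominator: 1 + jωRC = 1 + j·1.257e+04·4700·1.43e-05 = 1 + j844.6.
Step 4 — H = 1.402e-06 - j0.001184.
Step 5 — Magnitude: |H| = 0.001184 (-58.5 dB); phase: φ = -89.9°.

|H| = 0.001184 (-58.5 dB), φ = -89.9°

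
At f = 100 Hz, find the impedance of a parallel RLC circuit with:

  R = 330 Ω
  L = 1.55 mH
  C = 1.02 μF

Step 1 — Angular frequency: ω = 2π·f = 2π·100 = 628.3 rad/s.
Step 2 — Component impedances:
  R: Z = R = 330 Ω
  L: Z = jωL = j·628.3·0.00155 = 0 + j0.9739 Ω
  C: Z = 1/(jωC) = -j/(ω·C) = 0 - j1560 Ω
Step 3 — Parallel combination: 1/Z_total = 1/R + 1/L + 1/C; Z_total = 0.002878 + j0.9745 Ω = 0.9745∠89.8° Ω.

Z = 0.002878 + j0.9745 Ω = 0.9745∠89.8° Ω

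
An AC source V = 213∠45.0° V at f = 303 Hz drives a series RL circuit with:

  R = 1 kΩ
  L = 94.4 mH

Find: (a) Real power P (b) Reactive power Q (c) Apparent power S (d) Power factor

Step 1 — Angular frequency: ω = 2π·f = 2π·303 = 1904 rad/s.
Step 2 — Component impedances:
  R: Z = R = 1000 Ω
  L: Z = jωL = j·1904·0.0944 = 0 + j179.7 Ω
Step 3 — Series combination: Z_total = R + L = 1000 + j179.7 Ω = 1016∠10.2° Ω.
Step 4 — Source phasor: V = 213∠45.0° V = 150.6 + j150.6 V.
Step 5 — Current: I = V / Z = 0.1721 + j0.1197 A = 0.2096∠34.8° A.
Step 6 — Complex power: S = V·I* = 43.95 + j7.899 VA.
Step 7 — Real power: P = Re(S) = 43.95 W.
Step 8 — Reactive power: Q = Im(S) = 7.899 VAR.
Step 9 — Apparent power: |S| = 44.65 VA.
Step 10 — Power factor: PF = P/|S| = 0.9842 (lagging).

(a) P = 43.95 W  (b) Q = 7.899 VAR  (c) S = 44.65 VA  (d) PF = 0.9842 (lagging)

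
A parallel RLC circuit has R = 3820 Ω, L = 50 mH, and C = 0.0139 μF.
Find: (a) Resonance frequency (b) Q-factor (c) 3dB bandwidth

Step 1 — Resonance: ω₀ = 1/√(LC) = 1/√(0.05·1.39e-08) = 3.793e+04 rad/s.
Step 2 — f₀ = ω₀/(2π) = 6037 Hz.
Step 3 — Parallel Q: Q = R/(ω₀L) = 3820/(3.793e+04·0.05) = 2.014.
Step 4 — Bandwidth: Δω = ω₀/Q = 1.883e+04 rad/s; BW = Δω/(2π) = 2997 Hz.

(a) f₀ = 6037 Hz  (b) Q = 2.014  (c) BW = 2997 Hz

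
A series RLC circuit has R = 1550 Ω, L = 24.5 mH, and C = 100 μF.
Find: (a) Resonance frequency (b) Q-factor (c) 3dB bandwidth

Step 1 — Resonance: ω₀ = 1/√(LC) = 1/√(0.0245·0.0001) = 638.9 rad/s.
Step 2 — f₀ = ω₀/(2π) = 101.7 Hz.
Step 3 — Series Q: Q = ω₀L/R = 638.9·0.0245/1550 = 0.0101.
Step 4 — Bandwidth: Δω = ω₀/Q = 6.327e+04 rad/s; BW = Δω/(2π) = 1.007e+04 Hz.

(a) f₀ = 101.7 Hz  (b) Q = 0.0101  (c) BW = 1.007e+04 Hz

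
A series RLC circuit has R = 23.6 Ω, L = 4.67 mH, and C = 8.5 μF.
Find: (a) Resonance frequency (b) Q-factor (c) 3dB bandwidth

Step 1 — Resonance: ω₀ = 1/√(LC) = 1/√(0.00467·8.5e-06) = 5019 rad/s.
Step 2 — f₀ = ω₀/(2π) = 798.8 Hz.
Step 3 — Series Q: Q = ω₀L/R = 5019·0.00467/23.6 = 0.9932.
Step 4 — Bandwidth: Δω = ω₀/Q = 5054 rad/s; BW = Δω/(2π) = 804.3 Hz.

(a) f₀ = 798.8 Hz  (b) Q = 0.9932  (c) BW = 804.3 Hz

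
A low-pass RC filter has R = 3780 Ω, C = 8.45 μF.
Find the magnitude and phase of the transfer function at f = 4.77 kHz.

Step 1 — Angular frequency: ω = 2π·4770 = 2.997e+04 rad/s.
Step 2 — Transfer function: H(jω) = 1/(1 + jωRC).
Step 3 — Denominator: 1 + jωRC = 1 + j·2.997e+04·3780·8.45e-06 = 1 + j957.3.
Step 4 — H = 1.091e-06 - j0.001045.
Step 5 — Magnitude: |H| = 0.001045 (-59.6 dB); phase: φ = -89.9°.

|H| = 0.001045 (-59.6 dB), φ = -89.9°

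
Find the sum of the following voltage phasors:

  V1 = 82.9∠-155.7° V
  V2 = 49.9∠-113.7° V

Step 1 — Convert each phasor to rectangular form:
  V1 = 82.9·(cos(-155.7°) + j·sin(-155.7°)) = -75.56 - j34.11 V
  V2 = 49.9·(cos(-113.7°) + j·sin(-113.7°)) = -20.06 - j45.69 V
Step 2 — Sum components: V_total = -95.61 - j79.81 V.
Step 3 — Convert to polar: |V_total| = 124.5 V, ∠V_total = -140.1°.

V_total = 124.5∠-140.1° V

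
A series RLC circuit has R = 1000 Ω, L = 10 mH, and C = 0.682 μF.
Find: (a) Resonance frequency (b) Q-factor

Step 1 — Resonance condition Im(Z)=0 gives ω₀ = 1/√(LC).
Step 2 — ω₀ = 1/√(0.01·6.82e-07) = 1.211e+04 rad/s.
Step 3 — f₀ = ω₀/(2π) = 1927 Hz.
Step 4 — Series Q: Q = ω₀L/R = 1.211e+04·0.01/1000 = 0.1211.

(a) f₀ = 1927 Hz  (b) Q = 0.1211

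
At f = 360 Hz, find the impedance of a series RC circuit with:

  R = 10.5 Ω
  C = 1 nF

Step 1 — Angular frequency: ω = 2π·f = 2π·360 = 2262 rad/s.
Step 2 — Component impedances:
  R: Z = R = 10.5 Ω
  C: Z = 1/(jωC) = -j/(ω·C) = 0 - j4.421e+05 Ω
Step 3 — Series combination: Z_total = R + C = 10.5 - j4.421e+05 Ω = 4.421e+05∠-90.0° Ω.

Z = 10.5 - j4.421e+05 Ω = 4.421e+05∠-90.0° Ω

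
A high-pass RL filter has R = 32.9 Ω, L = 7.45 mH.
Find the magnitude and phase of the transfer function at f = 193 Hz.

Step 1 — Angular frequency: ω = 2π·193 = 1213 rad/s.
Step 2 — Transfer function: H(jω) = jωL/(R + jωL).
Step 3 — Numerator jωL = j·9.034; denominator R + jωL = 32.9 + j9.034.
Step 4 — H = 0.07012 + j0.2553.
Step 5 — Magnitude: |H| = 0.2648 (-11.5 dB); phase: φ = 74.6°.

|H| = 0.2648 (-11.5 dB), φ = 74.6°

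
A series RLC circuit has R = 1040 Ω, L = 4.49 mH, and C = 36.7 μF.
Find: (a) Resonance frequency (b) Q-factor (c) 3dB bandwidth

Step 1 — Resonance: ω₀ = 1/√(LC) = 1/√(0.00449·3.67e-05) = 2463 rad/s.
Step 2 — f₀ = ω₀/(2π) = 392.1 Hz.
Step 3 — Series Q: Q = ω₀L/R = 2463·0.00449/1040 = 0.01064.
Step 4 — Bandwidth: Δω = ω₀/Q = 2.316e+05 rad/s; BW = Δω/(2π) = 3.686e+04 Hz.

(a) f₀ = 392.1 Hz  (b) Q = 0.01064  (c) BW = 3.686e+04 Hz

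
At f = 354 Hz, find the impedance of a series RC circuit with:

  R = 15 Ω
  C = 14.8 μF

Step 1 — Angular frequency: ω = 2π·f = 2π·354 = 2224 rad/s.
Step 2 — Component impedances:
  R: Z = R = 15 Ω
  C: Z = 1/(jωC) = -j/(ω·C) = 0 - j30.38 Ω
Step 3 — Series combination: Z_total = R + C = 15 - j30.38 Ω = 33.88∠-63.7° Ω.

Z = 15 - j30.38 Ω = 33.88∠-63.7° Ω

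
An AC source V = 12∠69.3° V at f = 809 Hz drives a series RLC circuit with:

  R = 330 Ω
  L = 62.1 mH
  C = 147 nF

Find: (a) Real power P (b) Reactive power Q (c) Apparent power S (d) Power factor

Step 1 — Angular frequency: ω = 2π·f = 2π·809 = 5083 rad/s.
Step 2 — Component impedances:
  R: Z = R = 330 Ω
  L: Z = jωL = j·5083·0.0621 = 0 + j315.7 Ω
  C: Z = 1/(jωC) = -j/(ω·C) = 0 - j1338 Ω
Step 3 — Series combination: Z_total = R + L + C = 330 - j1023 Ω = 1075∠-72.1° Ω.
Step 4 — Source phasor: V = 12∠69.3° V = 4.242 + j11.23 V.
Step 5 — Current: I = V / Z = -0.008729 + j0.006965 A = 0.01117∠141.4° A.
Step 6 — Complex power: S = V·I* = 0.04115 - j0.1275 VA.
Step 7 — Real power: P = Re(S) = 0.04115 W.
Step 8 — Reactive power: Q = Im(S) = -0.1275 VAR.
Step 9 — Apparent power: |S| = 0.134 VA.
Step 10 — Power factor: PF = P/|S| = 0.3071 (leading).

(a) P = 0.04115 W  (b) Q = -0.1275 VAR  (c) S = 0.134 VA  (d) PF = 0.3071 (leading)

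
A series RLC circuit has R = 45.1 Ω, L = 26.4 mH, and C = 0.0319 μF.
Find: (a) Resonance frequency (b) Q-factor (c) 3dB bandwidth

Step 1 — Resonance condition Im(Z)=0 gives ω₀ = 1/√(LC).
Step 2 — ω₀ = 1/√(0.0264·3.19e-08) = 3.446e+04 rad/s.
Step 3 — f₀ = ω₀/(2π) = 5484 Hz.
Step 4 — Series Q: Q = ω₀L/R = 3.446e+04·0.0264/45.1 = 20.17.
Step 5 — 3dB bandwidth: Δω = ω₀/Q = 1708 rad/s; BW = Δω/(2π) = 271.9 Hz.

(a) f₀ = 5484 Hz  (b) Q = 20.17  (c) BW = 271.9 Hz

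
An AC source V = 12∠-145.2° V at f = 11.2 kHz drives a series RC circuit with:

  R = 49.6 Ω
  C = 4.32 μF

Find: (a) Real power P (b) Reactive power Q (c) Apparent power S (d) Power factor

Step 1 — Angular frequency: ω = 2π·f = 2π·1.12e+04 = 7.037e+04 rad/s.
Step 2 — Component impedances:
  R: Z = R = 49.6 Ω
  C: Z = 1/(jωC) = -j/(ω·C) = 0 - j3.289 Ω
Step 3 — Series combination: Z_total = R + C = 49.6 - j3.289 Ω = 49.71∠-3.8° Ω.
Step 4 — Source phasor: V = 12∠-145.2° V = -9.854 - j6.849 V.
Step 5 — Current: I = V / Z = -0.1887 - j0.1506 A = 0.2414∠-141.4° A.
Step 6 — Complex power: S = V·I* = 2.891 - j0.1917 VA.
Step 7 — Real power: P = Re(S) = 2.891 W.
Step 8 — Reactive power: Q = Im(S) = -0.1917 VAR.
Step 9 — Apparent power: |S| = 2.897 VA.
Step 10 — Power factor: PF = P/|S| = 0.9978 (leading).

(a) P = 2.891 W  (b) Q = -0.1917 VAR  (c) S = 2.897 VA  (d) PF = 0.9978 (leading)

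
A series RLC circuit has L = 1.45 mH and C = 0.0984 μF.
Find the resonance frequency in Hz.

Step 1 — Resonance condition Im(Z)=0 gives ω₀ = 1/√(LC).
Step 2 — ω₀ = 1/√(0.00145·9.84e-08) = 8.372e+04 rad/s.
Step 3 — f₀ = ω₀/(2π) = 1.332e+04 Hz.

f₀ = 1.332e+04 Hz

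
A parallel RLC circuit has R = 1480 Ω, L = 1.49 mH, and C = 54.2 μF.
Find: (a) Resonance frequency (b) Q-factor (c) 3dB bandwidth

Step 1 — Resonance: ω₀ = 1/√(LC) = 1/√(0.00149·5.42e-05) = 3519 rad/s.
Step 2 — f₀ = ω₀/(2π) = 560.1 Hz.
Step 3 — Parallel Q: Q = R/(ω₀L) = 1480/(3519·0.00149) = 282.3.
Step 4 — Bandwidth: Δω = ω₀/Q = 12.47 rad/s; BW = Δω/(2π) = 1.984 Hz.

(a) f₀ = 560.1 Hz  (b) Q = 282.3  (c) BW = 1.984 Hz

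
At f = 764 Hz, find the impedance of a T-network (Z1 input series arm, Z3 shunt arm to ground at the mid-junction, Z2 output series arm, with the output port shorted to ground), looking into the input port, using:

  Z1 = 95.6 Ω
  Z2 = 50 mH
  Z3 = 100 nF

Step 1 — Angular frequency: ω = 2π·f = 2π·764 = 4800 rad/s.
Step 2 — Component impedances:
  Z1: Z = R = 95.6 Ω
  Z2: Z = jωL = j·4800·0.05 = 0 + j240 Ω
  Z3: Z = 1/(jωC) = -j/(ω·C) = 0 - j2083 Ω
Step 3 — With the output port shorted to ground, the output series arm Z2 runs from the junction to ground; the shunt arm Z3 also runs from the junction to ground. They appear in parallel: Z3 || Z2 = 0 + j271.3 Ω.
Step 4 — Series with input arm Z1: Z_in = Z1 + (Z3 || Z2) = 95.6 + j271.3 Ω = 287.6∠70.6° Ω.

Z = 95.6 + j271.3 Ω = 287.6∠70.6° Ω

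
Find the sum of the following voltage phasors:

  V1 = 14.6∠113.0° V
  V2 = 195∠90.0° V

Step 1 — Convert each phasor to rectangular form:
  V1 = 14.6·(cos(113.0°) + j·sin(113.0°)) = -5.705 + j13.44 V
  V2 = 195·(cos(90.0°) + j·sin(90.0°)) = 0 + j195 V
Step 2 — Sum components: V_total = -5.705 + j208.4 V.
Step 3 — Convert to polar: |V_total| = 208.5 V, ∠V_total = 91.6°.

V_total = 208.5∠91.6° V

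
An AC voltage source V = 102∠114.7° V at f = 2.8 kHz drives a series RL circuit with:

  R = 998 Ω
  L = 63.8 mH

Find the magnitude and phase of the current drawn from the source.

Step 1 — Angular frequency: ω = 2π·f = 2π·2800 = 1.759e+04 rad/s.
Step 2 — Component impedances:
  R: Z = R = 998 Ω
  L: Z = jωL = j·1.759e+04·0.0638 = 0 + j1122 Ω
Step 3 — Series combination: Z_total = R + L = 998 + j1122 Ω = 1502∠48.4° Ω.
Step 4 — Source phasor: V = 102∠114.7° V = -42.62 + j92.67 V.
Step 5 — Ohm's law: I = V / Z_total = (-42.62 + j92.67) / (998 + j1122) = 0.02725 + j0.0622 A.
Step 6 — Convert to polar: |I| = 0.06791 A, ∠I = 66.3°.

I = 0.06791∠66.3° A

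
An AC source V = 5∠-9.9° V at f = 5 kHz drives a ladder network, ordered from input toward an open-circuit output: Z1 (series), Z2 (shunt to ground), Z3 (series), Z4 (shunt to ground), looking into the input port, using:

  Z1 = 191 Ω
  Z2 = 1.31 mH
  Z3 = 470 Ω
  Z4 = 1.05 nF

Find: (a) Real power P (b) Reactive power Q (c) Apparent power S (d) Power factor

Step 1 — Angular frequency: ω = 2π·f = 2π·5000 = 3.142e+04 rad/s.
Step 2 — Component impedances:
  Z1: Z = R = 191 Ω
  Z2: Z = jωL = j·3.142e+04·0.00131 = 0 + j41.15 Ω
  Z3: Z = R = 470 Ω
  Z4: Z = 1/(jωC) = -j/(ω·C) = 0 - j3.032e+04 Ω
Step 3 — Ladder network (open output): work backward from the far end, alternating series and parallel combinations. Z_in = 191 + j41.21 Ω = 195.4∠12.2° Ω.
Step 4 — Source phasor: V = 5∠-9.9° V = 4.926 - j0.8596 V.
Step 5 — Current: I = V / Z = 0.02371 - j0.009617 A = 0.02559∠-22.1° A.
Step 6 — Complex power: S = V·I* = 0.1251 + j0.02698 VA.
Step 7 — Real power: P = Re(S) = 0.1251 W.
Step 8 — Reactive power: Q = Im(S) = 0.02698 VAR.
Step 9 — Apparent power: |S| = 0.1279 VA.
Step 10 — Power factor: PF = P/|S| = 0.9775 (lagging).

(a) P = 0.1251 W  (b) Q = 0.02698 VAR  (c) S = 0.1279 VA  (d) PF = 0.9775 (lagging)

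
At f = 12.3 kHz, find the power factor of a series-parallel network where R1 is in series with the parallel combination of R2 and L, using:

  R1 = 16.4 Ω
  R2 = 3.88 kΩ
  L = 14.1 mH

Step 1 — Angular frequency: ω = 2π·f = 2π·1.23e+04 = 7.728e+04 rad/s.
Step 2 — Component impedances:
  R1: Z = R = 16.4 Ω
  R2: Z = R = 3880 Ω
  L: Z = jωL = j·7.728e+04·0.0141 = 0 + j1090 Ω
Step 3 — Parallel branch: R2 || L = 1/(1/R2 + 1/L) = 283.7 + j1010 Ω.
Step 4 — Series with R1: Z_total = R1 + (R2 || L) = 300.1 + j1010 Ω = 1054∠73.5° Ω.
Step 5 — Power factor: PF = cos(φ) = Re(Z)/|Z| = 300.06/1053.7 = 0.2848.
Step 6 — Type: Im(Z) = 1010 ⇒ lagging (phase φ = 73.5°).

PF = 0.2848 (lagging, φ = 73.5°)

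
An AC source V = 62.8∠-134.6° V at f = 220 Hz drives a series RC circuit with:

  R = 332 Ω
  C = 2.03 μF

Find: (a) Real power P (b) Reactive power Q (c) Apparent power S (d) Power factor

Step 1 — Angular frequency: ω = 2π·f = 2π·220 = 1382 rad/s.
Step 2 — Component impedances:
  R: Z = R = 332 Ω
  C: Z = 1/(jωC) = -j/(ω·C) = 0 - j356.4 Ω
Step 3 — Series combination: Z_total = R + C = 332 - j356.4 Ω = 487.1∠-47.0° Ω.
Step 4 — Source phasor: V = 62.8∠-134.6° V = -44.1 - j44.72 V.
Step 5 — Current: I = V / Z = 0.005461 - j0.1288 A = 0.1289∠-87.6° A.
Step 6 — Complex power: S = V·I* = 5.519 - j5.925 VA.
Step 7 — Real power: P = Re(S) = 5.519 W.
Step 8 — Reactive power: Q = Im(S) = -5.925 VAR.
Step 9 — Apparent power: |S| = 8.097 VA.
Step 10 — Power factor: PF = P/|S| = 0.6816 (leading).

(a) P = 5.519 W  (b) Q = -5.925 VAR  (c) S = 8.097 VA  (d) PF = 0.6816 (leading)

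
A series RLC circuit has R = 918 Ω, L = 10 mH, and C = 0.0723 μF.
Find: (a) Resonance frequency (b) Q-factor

Step 1 — Resonance condition Im(Z)=0 gives ω₀ = 1/√(LC).
Step 2 — ω₀ = 1/√(0.01·7.23e-08) = 3.719e+04 rad/s.
Step 3 — f₀ = ω₀/(2π) = 5919 Hz.
Step 4 — Series Q: Q = ω₀L/R = 3.719e+04·0.01/918 = 0.4051.

(a) f₀ = 5919 Hz  (b) Q = 0.4051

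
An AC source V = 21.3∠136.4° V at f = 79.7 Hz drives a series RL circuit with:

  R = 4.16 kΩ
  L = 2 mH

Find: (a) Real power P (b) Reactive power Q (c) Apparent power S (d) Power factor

Step 1 — Angular frequency: ω = 2π·f = 2π·79.7 = 500.8 rad/s.
Step 2 — Component impedances:
  R: Z = R = 4160 Ω
  L: Z = jωL = j·500.8·0.002 = 0 + j1.002 Ω
Step 3 — Series combination: Z_total = R + L = 4160 + j1.002 Ω = 4160∠0.0° Ω.
Step 4 — Source phasor: V = 21.3∠136.4° V = -15.42 + j14.69 V.
Step 5 — Current: I = V / Z = -0.003707 + j0.003532 A = 0.00512∠136.4° A.
Step 6 — Complex power: S = V·I* = 0.1091 + j2.626e-05 VA.
Step 7 — Real power: P = Re(S) = 0.1091 W.
Step 8 — Reactive power: Q = Im(S) = 2.626e-05 VAR.
Step 9 — Apparent power: |S| = 0.1091 VA.
Step 10 — Power factor: PF = P/|S| = 1 (lagging).

(a) P = 0.1091 W  (b) Q = 2.626e-05 VAR  (c) S = 0.1091 VA  (d) PF = 1 (lagging)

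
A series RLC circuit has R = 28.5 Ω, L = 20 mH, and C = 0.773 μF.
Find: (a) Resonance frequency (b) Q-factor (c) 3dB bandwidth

Step 1 — Resonance: ω₀ = 1/√(LC) = 1/√(0.02·7.73e-07) = 8043 rad/s.
Step 2 — f₀ = ω₀/(2π) = 1280 Hz.
Step 3 — Series Q: Q = ω₀L/R = 8043·0.02/28.5 = 5.644.
Step 4 — Bandwidth: Δω = ω₀/Q = 1425 rad/s; BW = Δω/(2π) = 226.8 Hz.

(a) f₀ = 1280 Hz  (b) Q = 5.644  (c) BW = 226.8 Hz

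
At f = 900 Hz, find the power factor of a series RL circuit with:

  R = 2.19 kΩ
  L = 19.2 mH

Step 1 — Angular frequency: ω = 2π·f = 2π·900 = 5655 rad/s.
Step 2 — Component impedances:
  R: Z = R = 2190 Ω
  L: Z = jωL = j·5655·0.0192 = 0 + j108.6 Ω
Step 3 — Series combination: Z_total = R + L = 2190 + j108.6 Ω = 2193∠2.8° Ω.
Step 4 — Power factor: PF = cos(φ) = Re(Z)/|Z| = 2190/2192.7 = 0.9988.
Step 5 — Type: Im(Z) = 108.6 ⇒ lagging (phase φ = 2.8°).

PF = 0.9988 (lagging, φ = 2.8°)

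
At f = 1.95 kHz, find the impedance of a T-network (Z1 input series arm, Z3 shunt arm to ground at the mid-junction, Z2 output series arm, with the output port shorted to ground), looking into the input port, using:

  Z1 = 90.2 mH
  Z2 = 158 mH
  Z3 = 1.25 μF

Step 1 — Angular frequency: ω = 2π·f = 2π·1950 = 1.225e+04 rad/s.
Step 2 — Component impedances:
  Z1: Z = jωL = j·1.225e+04·0.0902 = 0 + j1105 Ω
  Z2: Z = jωL = j·1.225e+04·0.158 = 0 + j1936 Ω
  Z3: Z = 1/(jωC) = -j/(ω·C) = 0 - j65.29 Ω
Step 3 — With the output port shorted to ground, the output series arm Z2 runs from the junction to ground; the shunt arm Z3 also runs from the junction to ground. They appear in parallel: Z3 || Z2 = 0 - j67.57 Ω.
Step 4 — Series with input arm Z1: Z_in = Z1 + (Z3 || Z2) = 0 + j1038 Ω = 1038∠90.0° Ω.

Z = 0 + j1038 Ω = 1038∠90.0° Ω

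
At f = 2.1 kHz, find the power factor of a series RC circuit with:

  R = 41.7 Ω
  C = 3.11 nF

Step 1 — Angular frequency: ω = 2π·f = 2π·2100 = 1.319e+04 rad/s.
Step 2 — Component impedances:
  R: Z = R = 41.7 Ω
  C: Z = 1/(jωC) = -j/(ω·C) = 0 - j2.437e+04 Ω
Step 3 — Series combination: Z_total = R + C = 41.7 - j2.437e+04 Ω = 2.437e+04∠-89.9° Ω.
Step 4 — Power factor: PF = cos(φ) = Re(Z)/|Z| = 41.7/2.437e+04 = 0.001711.
Step 5 — Type: Im(Z) = -2.437e+04 ⇒ leading (phase φ = -89.9°).

PF = 0.001711 (leading, φ = -89.9°)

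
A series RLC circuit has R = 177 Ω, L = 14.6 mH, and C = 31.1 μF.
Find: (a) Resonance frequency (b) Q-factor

Step 1 — Resonance condition Im(Z)=0 gives ω₀ = 1/√(LC).
Step 2 — ω₀ = 1/√(0.0146·3.11e-05) = 1484 rad/s.
Step 3 — f₀ = ω₀/(2π) = 236.2 Hz.
Step 4 — Series Q: Q = ω₀L/R = 1484·0.0146/177 = 0.1224.

(a) f₀ = 236.2 Hz  (b) Q = 0.1224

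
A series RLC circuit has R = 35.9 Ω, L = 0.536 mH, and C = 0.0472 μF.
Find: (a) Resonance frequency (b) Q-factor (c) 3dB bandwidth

Step 1 — Resonance condition Im(Z)=0 gives ω₀ = 1/√(LC).
Step 2 — ω₀ = 1/√(0.000536·4.72e-08) = 1.988e+05 rad/s.
Step 3 — f₀ = ω₀/(2π) = 3.164e+04 Hz.
Step 4 — Series Q: Q = ω₀L/R = 1.988e+05·0.000536/35.9 = 2.968.
Step 5 — 3dB bandwidth: Δω = ω₀/Q = 6.698e+04 rad/s; BW = Δω/(2π) = 1.066e+04 Hz.

(a) f₀ = 3.164e+04 Hz  (b) Q = 2.968  (c) BW = 1.066e+04 Hz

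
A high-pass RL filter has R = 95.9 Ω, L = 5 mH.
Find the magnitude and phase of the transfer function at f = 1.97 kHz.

Step 1 — Angular frequency: ω = 2π·1970 = 1.238e+04 rad/s.
Step 2 — Transfer function: H(jω) = jωL/(R + jωL).
Step 3 — Numerator jωL = j·61.89; denominator R + jωL = 95.9 + j61.89.
Step 4 — H = 0.294 + j0.4556.
Step 5 — Magnitude: |H| = 0.5422 (-5.3 dB); phase: φ = 57.2°.

|H| = 0.5422 (-5.3 dB), φ = 57.2°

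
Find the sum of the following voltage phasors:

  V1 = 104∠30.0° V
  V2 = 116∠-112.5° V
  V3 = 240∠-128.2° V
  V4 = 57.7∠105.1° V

Step 1 — Convert each phasor to rectangular form:
  V1 = 104·(cos(30.0°) + j·sin(30.0°)) = 90.07 + j52 V
  V2 = 116·(cos(-112.5°) + j·sin(-112.5°)) = -44.39 - j107.2 V
  V3 = 240·(cos(-128.2°) + j·sin(-128.2°)) = -148.4 - j188.6 V
  V4 = 57.7·(cos(105.1°) + j·sin(105.1°)) = -15.03 + j55.71 V
Step 2 — Sum components: V_total = -117.8 - j188.1 V.
Step 3 — Convert to polar: |V_total| = 221.9 V, ∠V_total = -122.1°.

V_total = 221.9∠-122.1° V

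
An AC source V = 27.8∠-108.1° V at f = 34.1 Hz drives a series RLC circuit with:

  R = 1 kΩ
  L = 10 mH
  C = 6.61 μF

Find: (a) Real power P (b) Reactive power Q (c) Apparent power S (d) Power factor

Step 1 — Angular frequency: ω = 2π·f = 2π·34.1 = 214.3 rad/s.
Step 2 — Component impedances:
  R: Z = R = 1000 Ω
  L: Z = jωL = j·214.3·0.01 = 0 + j2.143 Ω
  C: Z = 1/(jωC) = -j/(ω·C) = 0 - j706.1 Ω
Step 3 — Series combination: Z_total = R + L + C = 1000 - j704 Ω = 1223∠-35.1° Ω.
Step 4 — Source phasor: V = 27.8∠-108.1° V = -8.637 - j26.42 V.
Step 5 — Current: I = V / Z = 0.006663 - j0.02173 A = 0.02273∠-73.0° A.
Step 6 — Complex power: S = V·I* = 0.5168 - j0.3638 VA.
Step 7 — Real power: P = Re(S) = 0.5168 W.
Step 8 — Reactive power: Q = Im(S) = -0.3638 VAR.
Step 9 — Apparent power: |S| = 0.632 VA.
Step 10 — Power factor: PF = P/|S| = 0.8177 (leading).

(a) P = 0.5168 W  (b) Q = -0.3638 VAR  (c) S = 0.632 VA  (d) PF = 0.8177 (leading)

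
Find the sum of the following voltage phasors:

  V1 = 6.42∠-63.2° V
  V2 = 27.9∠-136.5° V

Step 1 — Convert each phasor to rectangular form:
  V1 = 6.42·(cos(-63.2°) + j·sin(-63.2°)) = 2.895 - j5.73 V
  V2 = 27.9·(cos(-136.5°) + j·sin(-136.5°)) = -20.24 - j19.21 V
Step 2 — Sum components: V_total = -17.34 - j24.94 V.
Step 3 — Convert to polar: |V_total| = 30.37 V, ∠V_total = -124.8°.

V_total = 30.37∠-124.8° V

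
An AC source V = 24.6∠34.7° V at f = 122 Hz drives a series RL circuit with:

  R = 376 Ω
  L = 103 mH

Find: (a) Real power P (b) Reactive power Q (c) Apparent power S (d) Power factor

Step 1 — Angular frequency: ω = 2π·f = 2π·122 = 766.5 rad/s.
Step 2 — Component impedances:
  R: Z = R = 376 Ω
  L: Z = jωL = j·766.5·0.103 = 0 + j78.95 Ω
Step 3 — Series combination: Z_total = R + L = 376 + j78.95 Ω = 384.2∠11.9° Ω.
Step 4 — Source phasor: V = 24.6∠34.7° V = 20.22 + j14 V.
Step 5 — Current: I = V / Z = 0.05901 + j0.02485 A = 0.06403∠22.8° A.
Step 6 — Complex power: S = V·I* = 1.541 + j0.3237 VA.
Step 7 — Real power: P = Re(S) = 1.541 W.
Step 8 — Reactive power: Q = Im(S) = 0.3237 VAR.
Step 9 — Apparent power: |S| = 1.575 VA.
Step 10 — Power factor: PF = P/|S| = 0.9787 (lagging).

(a) P = 1.541 W  (b) Q = 0.3237 VAR  (c) S = 1.575 VA  (d) PF = 0.9787 (lagging)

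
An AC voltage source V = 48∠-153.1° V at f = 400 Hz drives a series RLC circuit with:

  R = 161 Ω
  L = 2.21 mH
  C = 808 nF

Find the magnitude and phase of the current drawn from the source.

Step 1 — Angular frequency: ω = 2π·f = 2π·400 = 2513 rad/s.
Step 2 — Component impedances:
  R: Z = R = 161 Ω
  L: Z = jωL = j·2513·0.00221 = 0 + j5.554 Ω
  C: Z = 1/(jωC) = -j/(ω·C) = 0 - j492.4 Ω
Step 3 — Series combination: Z_total = R + L + C = 161 - j486.9 Ω = 512.8∠-71.7° Ω.
Step 4 — Source phasor: V = 48∠-153.1° V = -42.81 - j21.72 V.
Step 5 — Ohm's law: I = V / Z_total = (-42.81 - j21.72) / (161 - j486.9) = 0.014 - j0.09255 A.
Step 6 — Convert to polar: |I| = 0.0936 A, ∠I = -81.4°.

I = 0.0936∠-81.4° A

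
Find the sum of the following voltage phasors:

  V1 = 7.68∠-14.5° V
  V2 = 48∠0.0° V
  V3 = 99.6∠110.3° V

Step 1 — Convert each phasor to rectangular form:
  V1 = 7.68·(cos(-14.5°) + j·sin(-14.5°)) = 7.435 - j1.923 V
  V2 = 48·(cos(0.0°) + j·sin(0.0°)) = 48 V
  V3 = 99.6·(cos(110.3°) + j·sin(110.3°)) = -34.55 + j93.41 V
Step 2 — Sum components: V_total = 20.88 + j91.49 V.
Step 3 — Convert to polar: |V_total| = 93.84 V, ∠V_total = 77.1°.

V_total = 93.84∠77.1° V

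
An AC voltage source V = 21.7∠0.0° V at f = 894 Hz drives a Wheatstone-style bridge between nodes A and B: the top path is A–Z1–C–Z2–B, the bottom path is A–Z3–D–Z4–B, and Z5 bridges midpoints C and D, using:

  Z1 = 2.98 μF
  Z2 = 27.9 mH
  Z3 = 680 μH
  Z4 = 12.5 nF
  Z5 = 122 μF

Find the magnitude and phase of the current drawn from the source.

Step 1 — Angular frequency: ω = 2π·f = 2π·894 = 5617 rad/s.
Step 2 — Component impedances:
  Z1: Z = 1/(jωC) = -j/(ω·C) = 0 - j59.74 Ω
  Z2: Z = jωL = j·5617·0.0279 = 0 + j156.7 Ω
  Z3: Z = jωL = j·5617·0.00068 = 0 + j3.82 Ω
  Z4: Z = 1/(jωC) = -j/(ω·C) = 0 - j1.424e+04 Ω
  Z5: Z = 1/(jωC) = -j/(ω·C) = 0 - j1.459 Ω
Step 3 — Bridge requires nodal analysis (the Z5 bridge couples midpoints C and D, so the two paths cannot be reduced to a simple series/parallel combination). Setting node B to ground and injecting 1 A at node A, the 3-node admittance system at A, C, D solves to V_A = Z_AB = 0 + j160.9 Ω = 160.9∠90.0° Ω.
Step 4 — Source phasor: V = 21.7∠0.0° V = 21.7 V.
Step 5 — Ohm's law: I = V / Z_total = (21.7) / (0 + j160.9) = 0 - j0.1349 A.
Step 6 — Convert to polar: |I| = 0.1349 A, ∠I = -90.0°.

I = 0.1349∠-90.0° A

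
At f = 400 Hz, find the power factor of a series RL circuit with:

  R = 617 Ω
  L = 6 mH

Step 1 — Angular frequency: ω = 2π·f = 2π·400 = 2513 rad/s.
Step 2 — Component impedances:
  R: Z = R = 617 Ω
  L: Z = jωL = j·2513·0.006 = 0 + j15.08 Ω
Step 3 — Series combination: Z_total = R + L = 617 + j15.08 Ω = 617.2∠1.4° Ω.
Step 4 — Power factor: PF = cos(φ) = Re(Z)/|Z| = 617/617.2 = 0.9997.
Step 5 — Type: Im(Z) = 15.08 ⇒ lagging (phase φ = 1.4°).

PF = 0.9997 (lagging, φ = 1.4°)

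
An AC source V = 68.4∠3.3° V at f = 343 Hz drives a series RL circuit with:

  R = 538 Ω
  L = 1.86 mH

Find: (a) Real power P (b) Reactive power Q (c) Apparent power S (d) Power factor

Step 1 — Angular frequency: ω = 2π·f = 2π·343 = 2155 rad/s.
Step 2 — Component impedances:
  R: Z = R = 538 Ω
  L: Z = jωL = j·2155·0.00186 = 0 + j4.009 Ω
Step 3 — Series combination: Z_total = R + L = 538 + j4.009 Ω = 538∠0.4° Ω.
Step 4 — Source phasor: V = 68.4∠3.3° V = 68.29 + j3.937 V.
Step 5 — Current: I = V / Z = 0.127 + j0.006372 A = 0.1271∠2.9° A.
Step 6 — Complex power: S = V·I* = 8.696 + j0.06479 VA.
Step 7 — Real power: P = Re(S) = 8.696 W.
Step 8 — Reactive power: Q = Im(S) = 0.06479 VAR.
Step 9 — Apparent power: |S| = 8.696 VA.
Step 10 — Power factor: PF = P/|S| = 1 (lagging).

(a) P = 8.696 W  (b) Q = 0.06479 VAR  (c) S = 8.696 VA  (d) PF = 1 (lagging)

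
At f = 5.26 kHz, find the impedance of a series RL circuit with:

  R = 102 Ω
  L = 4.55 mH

Step 1 — Angular frequency: ω = 2π·f = 2π·5260 = 3.305e+04 rad/s.
Step 2 — Component impedances:
  R: Z = R = 102 Ω
  L: Z = jωL = j·3.305e+04·0.00455 = 0 + j150.4 Ω
Step 3 — Series combination: Z_total = R + L = 102 + j150.4 Ω = 181.7∠55.9° Ω.

Z = 102 + j150.4 Ω = 181.7∠55.9° Ω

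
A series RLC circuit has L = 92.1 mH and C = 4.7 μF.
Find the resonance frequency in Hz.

Step 1 — Resonance condition Im(Z)=0 gives ω₀ = 1/√(LC).
Step 2 — ω₀ = 1/√(0.0921·4.7e-06) = 1520 rad/s.
Step 3 — f₀ = ω₀/(2π) = 241.9 Hz.

f₀ = 241.9 Hz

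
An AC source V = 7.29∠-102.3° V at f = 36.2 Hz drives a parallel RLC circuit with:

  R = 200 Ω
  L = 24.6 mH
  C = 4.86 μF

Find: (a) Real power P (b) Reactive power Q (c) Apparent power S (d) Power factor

Step 1 — Angular frequency: ω = 2π·f = 2π·36.2 = 227.5 rad/s.
Step 2 — Component impedances:
  R: Z = R = 200 Ω
  L: Z = jωL = j·227.5·0.0246 = 0 + j5.595 Ω
  C: Z = 1/(jωC) = -j/(ω·C) = 0 - j904.6 Ω
Step 3 — Parallel combination: 1/Z_total = 1/R + 1/L + 1/C; Z_total = 0.1584 + j5.626 Ω = 5.628∠88.4° Ω.
Step 4 — Source phasor: V = 7.29∠-102.3° V = -1.553 - j7.123 V.
Step 5 — Current: I = V / Z = -1.273 + j0.2402 A = 1.295∠169.3° A.
Step 6 — Complex power: S = V·I* = 0.2657 + j9.439 VA.
Step 7 — Real power: P = Re(S) = 0.2657 W.
Step 8 — Reactive power: Q = Im(S) = 9.439 VAR.
Step 9 — Apparent power: |S| = 9.443 VA.
Step 10 — Power factor: PF = P/|S| = 0.02814 (lagging).

(a) P = 0.2657 W  (b) Q = 9.439 VAR  (c) S = 9.443 VA  (d) PF = 0.02814 (lagging)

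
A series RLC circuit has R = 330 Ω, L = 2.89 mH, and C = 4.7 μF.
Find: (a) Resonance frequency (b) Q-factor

Step 1 — Resonance condition Im(Z)=0 gives ω₀ = 1/√(LC).
Step 2 — ω₀ = 1/√(0.00289·4.7e-06) = 8580 rad/s.
Step 3 — f₀ = ω₀/(2π) = 1366 Hz.
Step 4 — Series Q: Q = ω₀L/R = 8580·0.00289/330 = 0.07514.

(a) f₀ = 1366 Hz  (b) Q = 0.07514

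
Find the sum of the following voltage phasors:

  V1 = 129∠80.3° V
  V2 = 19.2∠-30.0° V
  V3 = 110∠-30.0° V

Step 1 — Convert each phasor to rectangular form:
  V1 = 129·(cos(80.3°) + j·sin(80.3°)) = 21.74 + j127.2 V
  V2 = 19.2·(cos(-30.0°) + j·sin(-30.0°)) = 16.63 - j9.6 V
  V3 = 110·(cos(-30.0°) + j·sin(-30.0°)) = 95.26 - j55 V
Step 2 — Sum components: V_total = 133.6 + j62.56 V.
Step 3 — Convert to polar: |V_total| = 147.5 V, ∠V_total = 25.1°.

V_total = 147.5∠25.1° V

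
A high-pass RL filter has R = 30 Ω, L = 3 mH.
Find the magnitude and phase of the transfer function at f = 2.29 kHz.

Step 1 — Angular frequency: ω = 2π·2290 = 1.439e+04 rad/s.
Step 2 — Transfer function: H(jω) = jωL/(R + jωL).
Step 3 — Numerator jωL = j·43.17; denominator R + jωL = 30 + j43.17.
Step 4 — H = 0.6743 + j0.4686.
Step 5 — Magnitude: |H| = 0.8212 (-1.7 dB); phase: φ = 34.8°.

|H| = 0.8212 (-1.7 dB), φ = 34.8°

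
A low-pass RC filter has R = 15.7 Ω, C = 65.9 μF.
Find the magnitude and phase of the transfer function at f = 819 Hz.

Step 1 — Angular frequency: ω = 2π·819 = 5146 rad/s.
Step 2 — Transfer function: H(jω) = 1/(1 + jωRC).
Step 3 — Denominator: 1 + jωRC = 1 + j·5146·15.7·6.59e-05 = 1 + j5.324.
Step 4 — H = 0.03408 - j0.1814.
Step 5 — Magnitude: |H| = 0.1846 (-14.7 dB); phase: φ = -79.4°.

|H| = 0.1846 (-14.7 dB), φ = -79.4°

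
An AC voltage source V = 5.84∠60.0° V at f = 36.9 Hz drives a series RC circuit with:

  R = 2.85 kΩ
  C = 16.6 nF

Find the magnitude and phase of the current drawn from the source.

Step 1 — Angular frequency: ω = 2π·f = 2π·36.9 = 231.8 rad/s.
Step 2 — Component impedances:
  R: Z = R = 2850 Ω
  C: Z = 1/(jωC) = -j/(ω·C) = 0 - j2.598e+05 Ω
Step 3 — Series combination: Z_total = R + C = 2850 - j2.598e+05 Ω = 2.598e+05∠-89.4° Ω.
Step 4 — Source phasor: V = 5.84∠60.0° V = 2.92 + j5.058 V.
Step 5 — Ohm's law: I = V / Z_total = (2.92 + j5.058) / (2850 - j2.598e+05) = -1.934e-05 + j1.145e-05 A.
Step 6 — Convert to polar: |I| = 2.248e-05 A, ∠I = 149.4°.

I = 2.248e-05∠149.4° A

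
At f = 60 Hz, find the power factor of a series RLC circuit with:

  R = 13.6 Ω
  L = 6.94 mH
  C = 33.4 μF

Step 1 — Angular frequency: ω = 2π·f = 2π·60 = 377 rad/s.
Step 2 — Component impedances:
  R: Z = R = 13.6 Ω
  L: Z = jωL = j·377·0.00694 = 0 + j2.616 Ω
  C: Z = 1/(jωC) = -j/(ω·C) = 0 - j79.42 Ω
Step 3 — Series combination: Z_total = R + L + C = 13.6 - j76.8 Ω = 78∠-80.0° Ω.
Step 4 — Power factor: PF = cos(φ) = Re(Z)/|Z| = 13.6/78 = 0.1744.
Step 5 — Type: Im(Z) = -76.8 ⇒ leading (phase φ = -80.0°).

PF = 0.1744 (leading, φ = -80.0°)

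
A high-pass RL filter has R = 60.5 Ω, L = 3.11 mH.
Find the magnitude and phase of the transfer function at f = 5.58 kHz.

Step 1 — Angular frequency: ω = 2π·5580 = 3.506e+04 rad/s.
Step 2 — Transfer function: H(jω) = jωL/(R + jωL).
Step 3 — Numerator jωL = j·109; denominator R + jωL = 60.5 + j109.
Step 4 — H = 0.7646 + j0.4242.
Step 5 — Magnitude: |H| = 0.8744 (-1.2 dB); phase: φ = 29.0°.

|H| = 0.8744 (-1.2 dB), φ = 29.0°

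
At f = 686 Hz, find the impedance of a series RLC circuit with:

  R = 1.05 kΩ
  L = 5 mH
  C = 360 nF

Step 1 — Angular frequency: ω = 2π·f = 2π·686 = 4310 rad/s.
Step 2 — Component impedances:
  R: Z = R = 1050 Ω
  L: Z = jωL = j·4310·0.005 = 0 + j21.55 Ω
  C: Z = 1/(jωC) = -j/(ω·C) = 0 - j644.5 Ω
Step 3 — Series combination: Z_total = R + L + C = 1050 - j622.9 Ω = 1221∠-30.7° Ω.

Z = 1050 - j622.9 Ω = 1221∠-30.7° Ω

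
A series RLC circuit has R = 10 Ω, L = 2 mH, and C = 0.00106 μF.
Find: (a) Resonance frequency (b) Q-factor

Step 1 — Resonance condition Im(Z)=0 gives ω₀ = 1/√(LC).
Step 2 — ω₀ = 1/√(0.002·1.06e-09) = 6.868e+05 rad/s.
Step 3 — f₀ = ω₀/(2π) = 1.093e+05 Hz.
Step 4 — Series Q: Q = ω₀L/R = 6.868e+05·0.002/10 = 137.4.

(a) f₀ = 1.093e+05 Hz  (b) Q = 137.4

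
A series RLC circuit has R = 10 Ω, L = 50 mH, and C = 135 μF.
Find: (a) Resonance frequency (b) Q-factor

Step 1 — Resonance condition Im(Z)=0 gives ω₀ = 1/√(LC).
Step 2 — ω₀ = 1/√(0.05·0.000135) = 384.9 rad/s.
Step 3 — f₀ = ω₀/(2π) = 61.26 Hz.
Step 4 — Series Q: Q = ω₀L/R = 384.9·0.05/10 = 1.925.

(a) f₀ = 61.26 Hz  (b) Q = 1.925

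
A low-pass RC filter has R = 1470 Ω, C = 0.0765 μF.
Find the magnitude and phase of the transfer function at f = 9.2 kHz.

Step 1 — Angular frequency: ω = 2π·9200 = 5.781e+04 rad/s.
Step 2 — Transfer function: H(jω) = 1/(1 + jωRC).
Step 3 — Denominator: 1 + jωRC = 1 + j·5.781e+04·1470·7.65e-08 = 1 + j6.5.
Step 4 — H = 0.02312 - j0.1503.
Step 5 — Magnitude: |H| = 0.152 (-16.4 dB); phase: φ = -81.3°.

|H| = 0.152 (-16.4 dB), φ = -81.3°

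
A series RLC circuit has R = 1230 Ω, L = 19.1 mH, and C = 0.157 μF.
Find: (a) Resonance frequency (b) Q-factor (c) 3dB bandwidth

Step 1 — Resonance: ω₀ = 1/√(LC) = 1/√(0.0191·1.57e-07) = 1.826e+04 rad/s.
Step 2 — f₀ = ω₀/(2π) = 2906 Hz.
Step 3 — Series Q: Q = ω₀L/R = 1.826e+04·0.0191/1230 = 0.2836.
Step 4 — Bandwidth: Δω = ω₀/Q = 6.44e+04 rad/s; BW = Δω/(2π) = 1.025e+04 Hz.

(a) f₀ = 2906 Hz  (b) Q = 0.2836  (c) BW = 1.025e+04 Hz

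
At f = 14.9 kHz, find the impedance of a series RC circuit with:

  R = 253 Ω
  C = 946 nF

Step 1 — Angular frequency: ω = 2π·f = 2π·1.49e+04 = 9.362e+04 rad/s.
Step 2 — Component impedances:
  R: Z = R = 253 Ω
  C: Z = 1/(jωC) = -j/(ω·C) = 0 - j11.29 Ω
Step 3 — Series combination: Z_total = R + C = 253 - j11.29 Ω = 253.3∠-2.6° Ω.

Z = 253 - j11.29 Ω = 253.3∠-2.6° Ω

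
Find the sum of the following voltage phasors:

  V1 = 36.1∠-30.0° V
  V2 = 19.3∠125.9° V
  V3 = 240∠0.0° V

Step 1 — Convert each phasor to rectangular form:
  V1 = 36.1·(cos(-30.0°) + j·sin(-30.0°)) = 31.26 - j18.05 V
  V2 = 19.3·(cos(125.9°) + j·sin(125.9°)) = -11.32 + j15.63 V
  V3 = 240·(cos(0.0°) + j·sin(0.0°)) = 240 V
Step 2 — Sum components: V_total = 259.9 - j2.416 V.
Step 3 — Convert to polar: |V_total| = 260 V, ∠V_total = -0.5°.

V_total = 260∠-0.5° V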